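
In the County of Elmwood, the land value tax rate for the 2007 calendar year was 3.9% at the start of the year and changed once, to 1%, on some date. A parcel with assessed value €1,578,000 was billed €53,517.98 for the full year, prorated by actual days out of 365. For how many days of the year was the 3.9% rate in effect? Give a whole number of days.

301 days

Let d = days at the first rate; then 365 − d days at the second rate.
€1,578,000 × [3.9%·d + 1%·(365−d)] / 365 = €53,517.98
Solving gives d = 301, so the new rate took effect on October 29, 2007.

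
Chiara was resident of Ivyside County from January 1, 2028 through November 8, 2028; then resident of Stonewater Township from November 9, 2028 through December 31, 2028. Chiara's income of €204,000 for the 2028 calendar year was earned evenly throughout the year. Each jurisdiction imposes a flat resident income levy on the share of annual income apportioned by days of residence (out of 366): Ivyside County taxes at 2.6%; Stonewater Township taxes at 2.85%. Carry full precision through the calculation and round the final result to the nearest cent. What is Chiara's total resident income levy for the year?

Ivyside County, January 1 – November 8, 2028: 313 days → €204,000 × 2.6% × 313/366 = €4,535.9344
Stonewater Township, November 9 – December 31, 2028: 53 days → €204,000 × 2.85% × 53/366 = €841.9180
Total = €5,377.8525

€5,377.85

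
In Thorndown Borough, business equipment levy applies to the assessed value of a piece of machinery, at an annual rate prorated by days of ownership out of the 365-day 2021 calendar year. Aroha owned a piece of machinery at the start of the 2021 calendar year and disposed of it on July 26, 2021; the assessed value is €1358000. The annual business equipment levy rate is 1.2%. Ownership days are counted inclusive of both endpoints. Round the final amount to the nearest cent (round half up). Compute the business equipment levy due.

€9241.84

Days held (January 1 – July 26, 2021): 207 out of 365
Tax = €1358000 × 1.2% × 207/365 = €9241.8411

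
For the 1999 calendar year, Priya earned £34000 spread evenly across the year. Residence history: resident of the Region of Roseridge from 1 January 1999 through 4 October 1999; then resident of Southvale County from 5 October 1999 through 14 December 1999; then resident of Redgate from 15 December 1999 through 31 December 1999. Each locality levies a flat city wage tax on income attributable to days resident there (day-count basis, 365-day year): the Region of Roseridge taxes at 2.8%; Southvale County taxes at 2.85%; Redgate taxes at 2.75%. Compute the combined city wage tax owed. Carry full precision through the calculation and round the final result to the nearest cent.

The Region of Roseridge, 1 January – 4 October 1999: 277 days → £34000 × 2.8% × 277/365 = £722.4767
Southvale County, 5 October – 14 December 1999: 71 days → £34000 × 2.85% × 71/365 = £188.4904
Redgate, 15 December – 31 December 1999: 17 days → £34000 × 2.75% × 17/365 = £43.5479
Total = £954.5151

£954.52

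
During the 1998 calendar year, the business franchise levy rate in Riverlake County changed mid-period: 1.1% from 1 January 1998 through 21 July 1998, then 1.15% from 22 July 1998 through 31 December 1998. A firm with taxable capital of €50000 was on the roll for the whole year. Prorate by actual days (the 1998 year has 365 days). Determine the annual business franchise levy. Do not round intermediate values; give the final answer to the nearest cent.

1 January – 21 July 1998: 202 days at 1.1% → €50000 × 1.1% × 202/365 = €304.3836
22 July – 31 December 1998: 163 days at 1.15% → €50000 × 1.15% × 163/365 = €256.7808
Total = €561.1644

€561.16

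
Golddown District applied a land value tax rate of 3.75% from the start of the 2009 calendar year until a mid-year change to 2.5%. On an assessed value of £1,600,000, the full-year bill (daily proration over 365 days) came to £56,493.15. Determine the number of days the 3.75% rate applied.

301 days

Let d = days at the first rate; then 365 − d days at the second rate.
£1,600,000 × [3.75%·d + 2.5%·(365−d)] / 365 = £56,493.15
Solving gives d = 301, so the new rate took effect on 29 Oct 2009.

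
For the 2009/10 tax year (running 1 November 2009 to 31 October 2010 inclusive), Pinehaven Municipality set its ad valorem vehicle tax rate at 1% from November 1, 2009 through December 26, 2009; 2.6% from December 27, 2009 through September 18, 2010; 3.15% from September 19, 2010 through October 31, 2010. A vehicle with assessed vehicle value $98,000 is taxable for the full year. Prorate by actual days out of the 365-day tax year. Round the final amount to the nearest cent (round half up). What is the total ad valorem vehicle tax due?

November 1 – December 26, 2009: 56 days at 1% → $98,000 × 1% × 56/365 = $150.3562
December 27, 2009 – September 18, 2010: 266 days at 2.6% → $98,000 × 2.6% × 266/365 = $1,856.8986
September 19 – October 31, 2010: 43 days at 3.15% → $98,000 × 3.15% × 43/365 = $363.6740
Total = $2,370.9288

$2,370.93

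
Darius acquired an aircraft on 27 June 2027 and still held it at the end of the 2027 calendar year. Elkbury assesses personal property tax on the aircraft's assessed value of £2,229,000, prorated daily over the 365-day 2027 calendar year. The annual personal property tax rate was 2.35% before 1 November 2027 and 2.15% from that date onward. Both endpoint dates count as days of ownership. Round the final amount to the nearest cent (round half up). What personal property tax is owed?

27 June – 31 October 2027: 127 days at 2.35% → £2,229,000 × 2.35% × 127/365 = £18,225.8918
1 November – 31 December 2027: 61 days at 2.15% → £2,229,000 × 2.15% × 61/365 = £8,009.1329
Total = £26,235.0247

£26,235.02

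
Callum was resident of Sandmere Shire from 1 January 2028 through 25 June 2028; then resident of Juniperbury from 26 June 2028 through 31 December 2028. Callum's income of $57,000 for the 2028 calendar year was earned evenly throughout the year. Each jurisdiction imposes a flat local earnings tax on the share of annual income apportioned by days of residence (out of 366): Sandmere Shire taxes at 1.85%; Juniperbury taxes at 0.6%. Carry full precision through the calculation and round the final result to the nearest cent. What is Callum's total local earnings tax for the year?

Sandmere Shire, 1 January – 25 June 2028: 177 days → $57,000 × 1.85% × 177/366 = $509.9631
Juniperbury, 26 June – 31 December 2028: 189 days → $57,000 × 0.6% × 189/366 = $176.6066
Total = $686.5697

$686.57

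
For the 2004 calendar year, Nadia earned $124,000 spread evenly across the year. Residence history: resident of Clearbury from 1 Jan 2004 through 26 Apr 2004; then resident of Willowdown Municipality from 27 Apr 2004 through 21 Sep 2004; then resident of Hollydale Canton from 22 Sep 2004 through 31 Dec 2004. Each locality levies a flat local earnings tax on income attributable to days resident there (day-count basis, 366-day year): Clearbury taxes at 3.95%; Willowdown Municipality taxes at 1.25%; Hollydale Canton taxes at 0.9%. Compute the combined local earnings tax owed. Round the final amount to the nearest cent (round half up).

$2,500.50

Clearbury, 1 Jan – 26 Apr 2004: 117 days → $124,000 × 3.95% × 117/366 = $1,565.7541
Willowdown Municipality, 27 Apr – 21 Sep 2004: 148 days → $124,000 × 1.25% × 148/366 = $626.7760
Hollydale Canton, 22 Sep – 31 Dec 2004: 101 days → $124,000 × 0.9% × 101/366 = $307.9672
Total = $2,500.4973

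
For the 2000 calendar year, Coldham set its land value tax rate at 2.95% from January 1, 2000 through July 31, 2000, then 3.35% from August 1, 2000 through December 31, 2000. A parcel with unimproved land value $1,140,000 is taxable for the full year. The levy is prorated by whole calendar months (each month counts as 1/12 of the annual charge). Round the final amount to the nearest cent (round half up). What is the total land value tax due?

January 1 – July 31, 2000: 7 months at 2.95% → $1,140,000 × 2.95% × 7/12 = $19,617.5000
August 1 – December 31, 2000: 5 months at 3.35% → $1,140,000 × 3.35% × 5/12 = $15,912.5000
Total = $35,530.0000

$35,530.00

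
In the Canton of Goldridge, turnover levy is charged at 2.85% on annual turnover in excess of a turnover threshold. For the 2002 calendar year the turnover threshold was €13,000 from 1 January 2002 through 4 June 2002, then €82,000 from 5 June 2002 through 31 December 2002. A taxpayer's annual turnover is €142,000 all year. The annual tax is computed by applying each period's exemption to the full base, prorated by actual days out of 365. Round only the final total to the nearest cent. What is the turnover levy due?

€2,545.09

1 January – 4 June 2002: 155 days, exemption €13,000 → (€142,000 − €13,000) × 2.85% × 155/365 = €1,561.2534
5 June – 31 December 2002: 210 days, exemption €82,000 → (€142,000 − €82,000) × 2.85% × 210/365 = €983.8356
Total = €2,545.0890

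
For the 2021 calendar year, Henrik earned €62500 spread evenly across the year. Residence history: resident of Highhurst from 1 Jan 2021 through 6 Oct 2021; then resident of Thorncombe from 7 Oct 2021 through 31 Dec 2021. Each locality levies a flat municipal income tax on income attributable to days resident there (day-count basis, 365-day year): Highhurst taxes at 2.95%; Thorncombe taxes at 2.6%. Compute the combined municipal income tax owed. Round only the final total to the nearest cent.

Highhurst, 1 Jan – 6 Oct 2021: 279 days → €62500 × 2.95% × 279/365 = €1409.3322
Thorncombe, 7 Oct – 31 Dec 2021: 86 days → €62500 × 2.6% × 86/365 = €382.8767
Total = €1792.2089

€1792.21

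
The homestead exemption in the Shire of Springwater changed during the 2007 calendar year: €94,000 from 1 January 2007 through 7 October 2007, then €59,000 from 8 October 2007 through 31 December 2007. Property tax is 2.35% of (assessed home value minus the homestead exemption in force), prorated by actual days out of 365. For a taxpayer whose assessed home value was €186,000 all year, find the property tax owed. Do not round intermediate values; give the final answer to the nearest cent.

€2,353.54

1 January – 7 October 2007: 280 days, exemption €94,000 → (€186,000 − €94,000) × 2.35% × 280/365 = €1,658.5205
8 October – 31 December 2007: 85 days, exemption €59,000 → (€186,000 − €59,000) × 2.35% × 85/365 = €695.0205
Total = €2,353.5411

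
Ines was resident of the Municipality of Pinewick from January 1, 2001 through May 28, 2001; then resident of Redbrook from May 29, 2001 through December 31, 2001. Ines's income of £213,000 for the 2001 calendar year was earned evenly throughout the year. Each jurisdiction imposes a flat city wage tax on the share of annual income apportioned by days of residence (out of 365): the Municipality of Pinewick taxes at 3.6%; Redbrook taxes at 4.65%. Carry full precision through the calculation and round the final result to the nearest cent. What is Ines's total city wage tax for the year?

£8,997.65

The Municipality of Pinewick, January 1 – May 28, 2001: 148 days → £213,000 × 3.6% × 148/365 = £3,109.2164
Redbrook, May 29 – December 31, 2001: 217 days → £213,000 × 4.65% × 217/365 = £5,888.4288
Total = £8,997.6452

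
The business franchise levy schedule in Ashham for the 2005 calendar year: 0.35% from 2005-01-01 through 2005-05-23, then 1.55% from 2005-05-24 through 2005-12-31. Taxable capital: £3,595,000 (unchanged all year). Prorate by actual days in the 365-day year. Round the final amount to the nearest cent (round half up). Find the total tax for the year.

2005-01-01 to 2005-05-23: 143 days at 0.35% → £3,595,000 × 0.35% × 143/365 = £4,929.5822
2005-05-24 to 2005-12-31: 222 days at 1.55% → £3,595,000 × 1.55% × 222/365 = £33,891.4932
Total = £38,821.0753

£38,821.08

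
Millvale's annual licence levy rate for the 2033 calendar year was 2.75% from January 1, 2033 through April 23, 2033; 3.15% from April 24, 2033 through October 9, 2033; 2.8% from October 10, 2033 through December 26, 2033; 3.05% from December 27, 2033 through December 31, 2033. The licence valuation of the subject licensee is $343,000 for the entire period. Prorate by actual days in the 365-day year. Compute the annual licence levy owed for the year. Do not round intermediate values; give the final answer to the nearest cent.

January 1 – April 23, 2033: 113 days at 2.75% → $343,000 × 2.75% × 113/365 = $2,920.1986
April 24 – October 9, 2033: 169 days at 3.15% → $343,000 × 3.15% × 169/365 = $5,002.6315
October 10 – December 26, 2033: 78 days at 2.8% → $343,000 × 2.8% × 78/365 = $2,052.3616
December 27 – December 31, 2033: 5 days at 3.05% → $343,000 × 3.05% × 5/365 = $143.3082
Total = $10,118.5000

$10,118.50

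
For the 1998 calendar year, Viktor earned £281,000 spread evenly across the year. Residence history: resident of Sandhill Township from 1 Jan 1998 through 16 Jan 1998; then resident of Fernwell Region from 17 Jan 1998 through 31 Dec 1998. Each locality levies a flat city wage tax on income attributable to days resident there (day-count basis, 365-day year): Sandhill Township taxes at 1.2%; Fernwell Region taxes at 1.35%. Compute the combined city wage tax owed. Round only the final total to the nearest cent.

£3,775.02

Sandhill Township, 1 Jan – 16 Jan 1998: 16 days → £281,000 × 1.2% × 16/365 = £147.8137
Fernwell Region, 17 Jan – 31 Dec 1998: 349 days → £281,000 × 1.35% × 349/365 = £3,627.2096
Total = £3,775.0233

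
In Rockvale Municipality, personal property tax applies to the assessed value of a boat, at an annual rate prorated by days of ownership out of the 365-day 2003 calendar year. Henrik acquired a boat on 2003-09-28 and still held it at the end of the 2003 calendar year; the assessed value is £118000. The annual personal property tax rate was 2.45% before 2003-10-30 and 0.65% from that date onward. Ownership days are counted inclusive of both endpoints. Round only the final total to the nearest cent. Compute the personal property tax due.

£385.84

2003-09-28 to 2003-10-29: 32 days at 2.45% → £118000 × 2.45% × 32/365 = £253.4575
2003-10-30 to 2003-12-31: 63 days at 0.65% → £118000 × 0.65% × 63/365 = £132.3863
Total = £385.8438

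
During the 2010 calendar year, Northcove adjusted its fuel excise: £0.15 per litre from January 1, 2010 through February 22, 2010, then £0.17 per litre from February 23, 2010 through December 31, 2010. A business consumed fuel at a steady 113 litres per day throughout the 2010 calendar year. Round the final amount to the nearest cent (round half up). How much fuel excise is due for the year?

January 1 – February 22, 2010: 53 days × 113 litres/day = 5,989 litres at £0.15/litre → £898.35
February 23 – December 31, 2010: 312 days × 113 litres/day = 35,256 litres at £0.17/litre → £5993.52

£6891.87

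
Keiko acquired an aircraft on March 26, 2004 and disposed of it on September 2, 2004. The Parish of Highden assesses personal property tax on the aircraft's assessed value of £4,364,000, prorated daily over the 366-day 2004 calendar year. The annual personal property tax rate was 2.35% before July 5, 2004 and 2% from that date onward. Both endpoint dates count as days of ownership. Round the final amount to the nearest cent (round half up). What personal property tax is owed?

March 26 – July 4, 2004: 101 days at 2.35% → £4,364,000 × 2.35% × 101/366 = £28,300.4208
July 5 – September 2, 2004: 60 days at 2% → £4,364,000 × 2% × 60/366 = £14,308.1967
Total = £42,608.6175

£42,608.62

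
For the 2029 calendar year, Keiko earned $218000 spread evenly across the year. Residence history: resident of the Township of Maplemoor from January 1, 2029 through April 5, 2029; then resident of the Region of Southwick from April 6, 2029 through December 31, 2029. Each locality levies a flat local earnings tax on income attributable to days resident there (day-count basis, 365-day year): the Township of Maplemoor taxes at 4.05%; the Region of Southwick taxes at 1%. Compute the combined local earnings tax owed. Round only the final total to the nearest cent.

$3910.56

The Township of Maplemoor, January 1 – April 5, 2029: 95 days → $218000 × 4.05% × 95/365 = $2297.9589
The Region of Southwick, April 6 – December 31, 2029: 270 days → $218000 × 1% × 270/365 = $1612.6027
Total = $3910.5616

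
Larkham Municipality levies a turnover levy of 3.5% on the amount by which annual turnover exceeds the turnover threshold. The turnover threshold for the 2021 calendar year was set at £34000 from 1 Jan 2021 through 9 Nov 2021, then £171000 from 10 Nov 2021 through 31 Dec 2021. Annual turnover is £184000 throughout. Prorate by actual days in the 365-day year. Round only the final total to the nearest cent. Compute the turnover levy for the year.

£4566.88

1 Jan – 9 Nov 2021: 313 days, exemption £34000 → (£184000 − £34000) × 3.5% × 313/365 = £4502.0548
10 Nov – 31 Dec 2021: 52 days, exemption £171000 → (£184000 − £171000) × 3.5% × 52/365 = £64.8219
Total = £4566.8767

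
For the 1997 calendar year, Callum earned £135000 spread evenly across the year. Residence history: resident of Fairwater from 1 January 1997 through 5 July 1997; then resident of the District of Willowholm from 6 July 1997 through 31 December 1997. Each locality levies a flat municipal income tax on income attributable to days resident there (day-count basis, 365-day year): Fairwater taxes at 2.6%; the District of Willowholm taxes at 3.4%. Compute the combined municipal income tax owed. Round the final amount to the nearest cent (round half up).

£4039.64

Fairwater, 1 January – 5 July 1997: 186 days → £135000 × 2.6% × 186/365 = £1788.6575
The District of Willowholm, 6 July – 31 December 1997: 179 days → £135000 × 3.4% × 179/365 = £2250.9863
Total = £4039.6438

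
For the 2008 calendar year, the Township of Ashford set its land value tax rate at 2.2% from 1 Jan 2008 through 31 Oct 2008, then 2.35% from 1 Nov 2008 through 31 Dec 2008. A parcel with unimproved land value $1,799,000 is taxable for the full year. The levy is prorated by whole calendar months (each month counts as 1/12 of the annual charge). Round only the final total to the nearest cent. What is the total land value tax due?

$40,027.75

1 Jan – 31 Oct 2008: 10 months at 2.2% → $1,799,000 × 2.2% × 10/12 = $32,981.6667
1 Nov – 31 Dec 2008: 2 months at 2.35% → $1,799,000 × 2.35% × 2/12 = $7,046.0833
Total = $40,027.7500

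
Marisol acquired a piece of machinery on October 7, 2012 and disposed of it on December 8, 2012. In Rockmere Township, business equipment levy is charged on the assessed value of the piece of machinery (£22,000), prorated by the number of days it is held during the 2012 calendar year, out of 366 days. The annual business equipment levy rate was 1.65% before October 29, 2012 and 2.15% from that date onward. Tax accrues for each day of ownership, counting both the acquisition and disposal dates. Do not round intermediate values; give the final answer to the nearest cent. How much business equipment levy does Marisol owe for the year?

£74.81

October 7 – October 28, 2012: 22 days at 1.65% → £22,000 × 1.65% × 22/366 = £21.8197
October 29 – December 8, 2012: 41 days at 2.15% → £22,000 × 2.15% × 41/366 = £52.9863
Total = £74.8060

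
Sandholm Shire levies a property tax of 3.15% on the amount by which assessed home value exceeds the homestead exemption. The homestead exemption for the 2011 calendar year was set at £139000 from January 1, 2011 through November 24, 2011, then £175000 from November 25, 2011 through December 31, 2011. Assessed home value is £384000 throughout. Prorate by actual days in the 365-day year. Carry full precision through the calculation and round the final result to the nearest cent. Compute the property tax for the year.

£7602.55

January 1 – November 24, 2011: 328 days, exemption £139000 → (£384000 − £139000) × 3.15% × 328/365 = £6935.1781
November 25 – December 31, 2011: 37 days, exemption £175000 → (£384000 − £175000) × 3.15% × 37/365 = £667.3685
Total = £7602.5466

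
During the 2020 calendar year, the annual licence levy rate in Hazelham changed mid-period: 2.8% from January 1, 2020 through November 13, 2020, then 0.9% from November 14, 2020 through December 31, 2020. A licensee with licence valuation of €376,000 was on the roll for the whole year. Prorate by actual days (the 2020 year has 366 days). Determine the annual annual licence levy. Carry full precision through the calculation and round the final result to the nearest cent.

January 1 – November 13, 2020: 318 days at 2.8% → €376,000 × 2.8% × 318/366 = €9,147.2787
November 14 – December 31, 2020: 48 days at 0.9% → €376,000 × 0.9% × 48/366 = €443.8033
Total = €9,591.0820

€9,591.08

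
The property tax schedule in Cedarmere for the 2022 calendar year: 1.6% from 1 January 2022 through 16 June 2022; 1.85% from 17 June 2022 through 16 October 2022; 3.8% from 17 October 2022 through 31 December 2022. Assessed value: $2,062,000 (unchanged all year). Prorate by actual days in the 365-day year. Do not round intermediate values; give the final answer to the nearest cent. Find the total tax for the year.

$44,160.70

1 January – 16 June 2022: 167 days at 1.6% → $2,062,000 × 1.6% × 167/365 = $15,094.9699
17 June – 16 October 2022: 122 days at 1.85% → $2,062,000 × 1.85% × 122/365 = $12,750.5041
17 October – 31 December 2022: 76 days at 3.8% → $2,062,000 × 3.8% × 76/365 = $16,315.2219
Total = $44,160.6959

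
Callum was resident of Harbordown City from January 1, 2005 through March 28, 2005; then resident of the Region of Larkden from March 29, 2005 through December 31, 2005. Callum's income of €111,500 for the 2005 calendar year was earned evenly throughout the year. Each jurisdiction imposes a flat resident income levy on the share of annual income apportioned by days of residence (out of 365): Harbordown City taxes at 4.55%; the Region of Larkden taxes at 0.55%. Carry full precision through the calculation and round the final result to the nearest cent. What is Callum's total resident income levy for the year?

Harbordown City, January 1 – March 28, 2005: 87 days → €111,500 × 4.55% × 87/365 = €1,209.2404
The Region of Larkden, March 29 – December 31, 2005: 278 days → €111,500 × 0.55% × 278/365 = €467.0781
Total = €1,676.3185

€1,676.32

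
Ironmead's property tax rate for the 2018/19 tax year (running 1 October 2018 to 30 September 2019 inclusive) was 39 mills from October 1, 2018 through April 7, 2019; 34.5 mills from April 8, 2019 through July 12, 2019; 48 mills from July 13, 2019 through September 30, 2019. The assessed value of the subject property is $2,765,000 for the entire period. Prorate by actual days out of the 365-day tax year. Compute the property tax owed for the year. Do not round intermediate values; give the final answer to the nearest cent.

$110,016.70

October 1, 2018 – April 7, 2019: 189 days at 39 mills → $2,765,000 × 3.9% × 189/365 = $55,837.8493
April 8 – July 12, 2019: 96 days at 34.5 mills → $2,765,000 × 3.45% × 96/365 = $25,089.5342
July 13 – September 30, 2019: 80 days at 48 mills → $2,765,000 × 4.8% × 80/365 = $29,089.3151
Total = $110,016.6986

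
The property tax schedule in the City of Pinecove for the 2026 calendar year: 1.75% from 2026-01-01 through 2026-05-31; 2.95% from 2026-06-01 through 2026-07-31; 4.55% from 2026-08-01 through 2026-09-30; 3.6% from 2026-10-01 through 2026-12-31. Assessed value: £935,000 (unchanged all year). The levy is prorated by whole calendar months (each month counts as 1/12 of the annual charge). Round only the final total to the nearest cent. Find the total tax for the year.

2026-01-01 to 2026-05-31: 5 months at 1.75% → £935,000 × 1.75% × 5/12 = £6,817.7083
2026-06-01 to 2026-07-31: 2 months at 2.95% → £935,000 × 2.95% × 2/12 = £4,597.0833
2026-08-01 to 2026-09-30: 2 months at 4.55% → £935,000 × 4.55% × 2/12 = £7,090.4167
2026-10-01 to 2026-12-31: 3 months at 3.6% → £935,000 × 3.6% × 3/12 = £8,415.0000
Total = £26,920.2083

£26,920.21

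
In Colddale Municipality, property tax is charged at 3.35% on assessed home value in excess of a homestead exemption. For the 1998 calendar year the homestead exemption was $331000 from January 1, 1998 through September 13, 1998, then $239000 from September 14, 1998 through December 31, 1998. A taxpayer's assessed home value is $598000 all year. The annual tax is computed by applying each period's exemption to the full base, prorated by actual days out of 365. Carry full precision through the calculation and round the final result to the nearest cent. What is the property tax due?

$9864.88

January 1 – September 13, 1998: 256 days, exemption $331000 → ($598000 − $331000) × 3.35% × 256/365 = $6273.4027
September 14 – December 31, 1998: 109 days, exemption $239000 → ($598000 − $239000) × 3.35% × 109/365 = $3591.4753
Total = $9864.8781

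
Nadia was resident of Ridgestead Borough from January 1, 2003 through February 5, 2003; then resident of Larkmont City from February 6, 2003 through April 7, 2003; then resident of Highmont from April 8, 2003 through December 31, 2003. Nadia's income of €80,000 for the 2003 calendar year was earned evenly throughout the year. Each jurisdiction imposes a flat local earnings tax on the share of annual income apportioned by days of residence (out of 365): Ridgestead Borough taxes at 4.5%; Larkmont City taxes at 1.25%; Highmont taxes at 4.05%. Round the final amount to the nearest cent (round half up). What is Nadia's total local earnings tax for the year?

€2,901.15

Ridgestead Borough, January 1 – February 5, 2003: 36 days → €80,000 × 4.5% × 36/365 = €355.0685
Larkmont City, February 6 – April 7, 2003: 61 days → €80,000 × 1.25% × 61/365 = €167.1233
Highmont, April 8 – December 31, 2003: 268 days → €80,000 × 4.05% × 268/365 = €2,378.9589
Total = €2,901.1507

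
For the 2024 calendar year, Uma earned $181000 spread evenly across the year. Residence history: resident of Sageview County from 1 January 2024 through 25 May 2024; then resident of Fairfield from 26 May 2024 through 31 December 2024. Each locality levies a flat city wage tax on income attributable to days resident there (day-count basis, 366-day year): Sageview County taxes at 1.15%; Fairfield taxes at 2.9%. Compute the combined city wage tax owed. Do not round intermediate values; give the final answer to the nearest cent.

$3985.46

Sageview County, 1 January – 25 May 2024: 146 days → $181000 × 1.15% × 146/366 = $830.3251
Fairfield, 26 May – 31 December 2024: 220 days → $181000 × 2.9% × 220/366 = $3155.1366
Total = $3985.4617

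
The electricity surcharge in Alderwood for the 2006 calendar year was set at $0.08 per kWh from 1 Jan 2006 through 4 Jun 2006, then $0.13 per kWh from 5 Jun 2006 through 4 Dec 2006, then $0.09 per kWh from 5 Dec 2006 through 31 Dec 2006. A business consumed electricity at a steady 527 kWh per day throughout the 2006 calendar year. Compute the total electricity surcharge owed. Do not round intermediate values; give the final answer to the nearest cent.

1 Jan – 4 Jun 2006: 155 days × 527 kWh/day = 81,685 kWh at $0.08/kWh → $6534.80
5 Jun – 4 Dec 2006: 183 days × 527 kWh/day = 96,441 kWh at $0.13/kWh → $12537.33
5 Dec – 31 Dec 2006: 27 days × 527 kWh/day = 14,229 kWh at $0.09/kWh → $1280.61

$20352.74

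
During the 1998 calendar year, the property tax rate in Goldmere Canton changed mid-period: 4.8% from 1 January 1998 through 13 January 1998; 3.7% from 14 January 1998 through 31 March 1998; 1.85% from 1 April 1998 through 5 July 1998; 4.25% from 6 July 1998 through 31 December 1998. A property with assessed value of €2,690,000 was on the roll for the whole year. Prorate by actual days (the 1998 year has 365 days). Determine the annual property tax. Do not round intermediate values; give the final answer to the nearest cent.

€94,750.64

1 January – 13 January 1998: 13 days at 4.8% → €2,690,000 × 4.8% × 13/365 = €4,598.7945
14 January – 31 March 1998: 77 days at 3.7% → €2,690,000 × 3.7% × 77/365 = €20,996.7397
1 April – 5 July 1998: 96 days at 1.85% → €2,690,000 × 1.85% × 96/365 = €13,088.8767
6 July – 31 December 1998: 179 days at 4.25% → €2,690,000 × 4.25% × 179/365 = €56,066.2329
Total = €94,750.6438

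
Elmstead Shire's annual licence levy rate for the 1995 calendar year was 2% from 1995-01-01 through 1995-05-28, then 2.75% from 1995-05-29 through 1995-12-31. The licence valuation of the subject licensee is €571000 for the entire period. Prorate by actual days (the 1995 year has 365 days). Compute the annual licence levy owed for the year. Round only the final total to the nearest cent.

€13966.03

1995-01-01 to 1995-05-28: 148 days at 2% → €571000 × 2% × 148/365 = €4630.5753
1995-05-29 to 1995-12-31: 217 days at 2.75% → €571000 × 2.75% × 217/365 = €9335.4589
Total = €13966.0342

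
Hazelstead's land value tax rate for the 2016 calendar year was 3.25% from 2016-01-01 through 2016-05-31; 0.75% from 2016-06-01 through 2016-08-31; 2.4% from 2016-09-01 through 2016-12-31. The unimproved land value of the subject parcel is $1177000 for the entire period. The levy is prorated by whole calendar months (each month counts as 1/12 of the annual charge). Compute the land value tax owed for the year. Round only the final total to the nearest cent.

2016-01-01 to 2016-05-31: 5 months at 3.25% → $1177000 × 3.25% × 5/12 = $15938.5417
2016-06-01 to 2016-08-31: 3 months at 0.75% → $1177000 × 0.75% × 3/12 = $2206.8750
2016-09-01 to 2016-12-31: 4 months at 2.4% → $1177000 × 2.4% × 4/12 = $9416.0000
Total = $27561.4167

$27561.42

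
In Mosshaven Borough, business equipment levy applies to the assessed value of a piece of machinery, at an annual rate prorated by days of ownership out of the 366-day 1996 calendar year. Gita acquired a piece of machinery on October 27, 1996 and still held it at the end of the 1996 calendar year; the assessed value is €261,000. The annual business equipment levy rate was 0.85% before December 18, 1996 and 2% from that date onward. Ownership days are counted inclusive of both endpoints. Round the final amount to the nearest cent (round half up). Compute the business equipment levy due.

€514.87

October 27 – December 17, 1996: 52 days at 0.85% → €261,000 × 0.85% × 52/366 = €315.1967
December 18 – December 31, 1996: 14 days at 2% → €261,000 × 2% × 14/366 = €199.6721
Total = €514.8689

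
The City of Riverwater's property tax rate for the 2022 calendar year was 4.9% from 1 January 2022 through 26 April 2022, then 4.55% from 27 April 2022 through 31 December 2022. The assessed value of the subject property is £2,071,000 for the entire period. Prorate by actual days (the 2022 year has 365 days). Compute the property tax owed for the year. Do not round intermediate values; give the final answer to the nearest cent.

1 January – 26 April 2022: 116 days at 4.9% → £2,071,000 × 4.9% × 116/365 = £32,250.8603
27 April – 31 December 2022: 249 days at 4.55% → £2,071,000 × 4.55% × 249/365 = £64,283.2726
Total = £96,534.1329

£96,534.13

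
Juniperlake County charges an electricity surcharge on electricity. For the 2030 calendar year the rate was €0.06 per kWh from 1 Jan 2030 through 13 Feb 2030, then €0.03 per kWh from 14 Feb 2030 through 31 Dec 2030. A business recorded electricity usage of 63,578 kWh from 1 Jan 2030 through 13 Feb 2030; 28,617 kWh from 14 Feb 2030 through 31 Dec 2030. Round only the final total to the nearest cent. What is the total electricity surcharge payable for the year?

€4673.19

1 Jan – 13 Feb 2030: 63,578 kWh at €0.06/kWh → €3814.68
14 Feb – 31 Dec 2030: 28,617 kWh at €0.03/kWh → €858.51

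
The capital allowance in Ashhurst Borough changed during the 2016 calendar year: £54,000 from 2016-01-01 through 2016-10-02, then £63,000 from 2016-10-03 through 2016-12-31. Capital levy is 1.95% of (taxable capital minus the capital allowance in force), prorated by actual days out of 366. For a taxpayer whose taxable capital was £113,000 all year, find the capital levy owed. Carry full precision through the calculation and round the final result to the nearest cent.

£1,107.34

2016-01-01 to 2016-10-02: 276 days, exemption £54,000 → (£113,000 − £54,000) × 1.95% × 276/366 = £867.5902
2016-10-03 to 2016-12-31: 90 days, exemption £63,000 → (£113,000 − £63,000) × 1.95% × 90/366 = £239.7541
Total = £1,107.3443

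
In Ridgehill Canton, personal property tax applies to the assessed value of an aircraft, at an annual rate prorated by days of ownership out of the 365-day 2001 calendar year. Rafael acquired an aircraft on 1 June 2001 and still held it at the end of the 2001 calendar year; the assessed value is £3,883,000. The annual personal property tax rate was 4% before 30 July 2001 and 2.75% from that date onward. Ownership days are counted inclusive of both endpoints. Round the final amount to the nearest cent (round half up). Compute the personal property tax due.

£70,452.51

1 June – 29 July 2001: 59 days at 4% → £3,883,000 × 4% × 59/365 = £25,106.5205
30 July – 31 December 2001: 155 days at 2.75% → £3,883,000 × 2.75% × 155/365 = £45,345.9932
Total = £70,452.5137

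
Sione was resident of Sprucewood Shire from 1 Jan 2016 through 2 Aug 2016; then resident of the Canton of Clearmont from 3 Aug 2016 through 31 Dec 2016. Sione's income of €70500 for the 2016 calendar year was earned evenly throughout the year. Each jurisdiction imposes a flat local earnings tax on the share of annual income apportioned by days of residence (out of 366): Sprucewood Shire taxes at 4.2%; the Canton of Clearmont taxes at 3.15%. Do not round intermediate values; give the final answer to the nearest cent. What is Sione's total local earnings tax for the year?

Sprucewood Shire, 1 Jan – 2 Aug 2016: 215 days → €70500 × 4.2% × 215/366 = €1739.3852
The Canton of Clearmont, 3 Aug – 31 Dec 2016: 151 days → €70500 × 3.15% × 151/366 = €916.2111
Total = €2655.5963

€2655.60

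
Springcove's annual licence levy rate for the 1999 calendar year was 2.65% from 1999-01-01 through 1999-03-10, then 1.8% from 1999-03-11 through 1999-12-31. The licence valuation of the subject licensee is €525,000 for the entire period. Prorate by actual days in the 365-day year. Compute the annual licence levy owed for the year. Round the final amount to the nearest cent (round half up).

€10,293.60

1999-01-01 to 1999-03-10: 69 days at 2.65% → €525,000 × 2.65% × 69/365 = €2,630.0342
1999-03-11 to 1999-12-31: 296 days at 1.8% → €525,000 × 1.8% × 296/365 = €7,663.5616
Total = €10,293.5959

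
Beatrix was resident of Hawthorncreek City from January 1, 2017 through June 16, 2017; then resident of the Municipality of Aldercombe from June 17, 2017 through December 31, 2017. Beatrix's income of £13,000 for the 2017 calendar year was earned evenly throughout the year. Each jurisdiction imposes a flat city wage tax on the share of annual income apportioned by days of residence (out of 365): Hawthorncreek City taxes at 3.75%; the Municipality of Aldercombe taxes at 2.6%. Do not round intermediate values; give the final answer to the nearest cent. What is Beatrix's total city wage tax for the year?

£406.40

Hawthorncreek City, January 1 – June 16, 2017: 167 days → £13,000 × 3.75% × 167/365 = £223.0479
The Municipality of Aldercombe, June 17 – December 31, 2017: 198 days → £13,000 × 2.6% × 198/365 = £183.3534
Total = £406.4014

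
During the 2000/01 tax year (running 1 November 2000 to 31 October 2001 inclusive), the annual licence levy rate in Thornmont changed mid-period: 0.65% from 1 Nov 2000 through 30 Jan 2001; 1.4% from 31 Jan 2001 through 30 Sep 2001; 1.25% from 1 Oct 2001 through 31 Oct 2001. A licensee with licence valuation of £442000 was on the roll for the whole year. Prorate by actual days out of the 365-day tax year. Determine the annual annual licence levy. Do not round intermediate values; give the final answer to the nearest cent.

£5305.21

1 Nov 2000 – 30 Jan 2001: 91 days at 0.65% → £442000 × 0.65% × 91/365 = £716.2822
31 Jan – 30 Sep 2001: 243 days at 1.4% → £442000 × 1.4% × 243/365 = £4119.6822
1 Oct – 31 Oct 2001: 31 days at 1.25% → £442000 × 1.25% × 31/365 = £469.2466
Total = £5305.2110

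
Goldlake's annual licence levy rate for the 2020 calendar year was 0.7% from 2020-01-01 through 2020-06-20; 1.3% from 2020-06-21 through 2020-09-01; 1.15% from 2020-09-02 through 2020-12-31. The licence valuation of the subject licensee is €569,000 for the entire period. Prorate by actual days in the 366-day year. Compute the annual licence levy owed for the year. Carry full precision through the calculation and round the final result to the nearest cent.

2020-01-01 to 2020-06-20: 172 days at 0.7% → €569,000 × 0.7% × 172/366 = €1,871.7923
2020-06-21 to 2020-09-01: 73 days at 1.3% → €569,000 × 1.3% × 73/366 = €1,475.3579
2020-09-02 to 2020-12-31: 121 days at 1.15% → €569,000 × 1.15% × 121/366 = €2,163.2883
Total = €5,510.4385

€5,510.44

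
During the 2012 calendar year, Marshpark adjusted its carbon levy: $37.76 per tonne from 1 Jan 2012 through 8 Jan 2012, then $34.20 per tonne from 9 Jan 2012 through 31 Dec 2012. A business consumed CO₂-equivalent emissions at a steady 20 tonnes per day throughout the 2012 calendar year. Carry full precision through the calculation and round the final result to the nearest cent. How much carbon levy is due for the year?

$250,913.60

1 Jan – 8 Jan 2012: 8 days × 20 tonnes/day = 160 tonnes at $37.76/tonne → $6,041.60
9 Jan – 31 Dec 2012: 358 days × 20 tonnes/day = 7,160 tonnes at $34.20/tonne → $244,872.00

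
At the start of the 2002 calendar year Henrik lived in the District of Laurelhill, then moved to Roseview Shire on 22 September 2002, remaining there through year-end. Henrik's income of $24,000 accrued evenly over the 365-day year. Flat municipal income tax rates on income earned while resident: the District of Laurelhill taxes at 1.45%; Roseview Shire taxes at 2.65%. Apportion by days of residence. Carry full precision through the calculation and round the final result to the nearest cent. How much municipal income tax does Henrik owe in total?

The District of Laurelhill, 1 January – 21 September 2002: 264 days → $24,000 × 1.45% × 264/365 = $251.7041
Roseview Shire, 22 September – 31 December 2002: 101 days → $24,000 × 2.65% × 101/365 = $175.9890
Total = $427.6932

$427.69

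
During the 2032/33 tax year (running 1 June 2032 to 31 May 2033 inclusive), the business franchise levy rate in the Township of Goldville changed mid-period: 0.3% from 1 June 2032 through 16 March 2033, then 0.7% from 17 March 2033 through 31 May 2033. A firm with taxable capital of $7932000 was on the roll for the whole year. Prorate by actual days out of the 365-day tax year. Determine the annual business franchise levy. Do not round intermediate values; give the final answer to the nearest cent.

$30402.38

1 June 2032 – 16 March 2033: 289 days at 0.3% → $7932000 × 0.3% × 289/365 = $18841.2164
17 March – 31 May 2033: 76 days at 0.7% → $7932000 × 0.7% × 76/365 = $11561.1616
Total = $30402.3781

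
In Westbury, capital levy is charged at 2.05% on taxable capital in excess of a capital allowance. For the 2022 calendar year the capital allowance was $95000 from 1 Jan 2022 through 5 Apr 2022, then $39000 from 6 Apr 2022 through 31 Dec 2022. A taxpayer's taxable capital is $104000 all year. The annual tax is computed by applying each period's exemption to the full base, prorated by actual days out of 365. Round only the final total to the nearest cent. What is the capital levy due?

1 Jan – 5 Apr 2022: 95 days, exemption $95000 → ($104000 − $95000) × 2.05% × 95/365 = $48.0205
6 Apr – 31 Dec 2022: 270 days, exemption $39000 → ($104000 − $39000) × 2.05% × 270/365 = $985.6849
Total = $1033.7055

$1033.71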